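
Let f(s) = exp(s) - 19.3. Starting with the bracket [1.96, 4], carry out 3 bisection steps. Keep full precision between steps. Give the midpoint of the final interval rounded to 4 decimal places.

2.8525

f(1.960000) = -12.200673, f(4.000000) = 35.298150 (opposite signs)
step 1: m = 2.980000, f(m) = 0.387817 > 0 → root in [1.960000, 2.980000]
step 2: m = 2.470000, f(m) = -7.477553 < 0 → root in [2.470000, 2.980000]
step 3: m = 2.725000, f(m) = -4.043586 < 0 → root in [2.725000, 2.980000]
Midpoint of [2.725000, 2.980000] = 2.852500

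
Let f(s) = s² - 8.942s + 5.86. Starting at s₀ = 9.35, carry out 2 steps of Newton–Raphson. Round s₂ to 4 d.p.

Newton update: s ← s − f(s)/f'(s).
f'(s) = 2s - 8.942
s_0 = 9.350000: f = 9.674800, f' = 9.758000 → s_1 = 9.350000 - (9.674800)/(9.758000) = 8.358526
s_1 = 8.358526: f = 0.983020, f' = 7.775053 → s_2 = 8.358526 - (0.983020)/(7.775053) = 8.232094

8.2321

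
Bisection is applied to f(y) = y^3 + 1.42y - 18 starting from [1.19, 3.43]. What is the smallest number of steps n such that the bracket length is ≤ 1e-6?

Initial width b − a = 3.43 − 1.19 = 2.240000.
After n steps the width is (b−a)/2^n; need (b−a)/2^n ≤ 1e-6.
So n ≥ log₂(2.240000/1e-6) = log₂(2240000.0000) ≈ 21.0951.
Hence n = 22.

22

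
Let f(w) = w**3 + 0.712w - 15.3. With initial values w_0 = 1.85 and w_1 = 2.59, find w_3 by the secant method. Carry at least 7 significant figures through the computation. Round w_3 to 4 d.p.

2.3833

f(w_0) = -7.651175, f(w_1) = 3.918059
w_2 = 2.590000 - (3.918059)·(2.590000 - 1.850000)/(3.918059 - (-7.651175)) = 2.339390; f(w_2) = -0.831465
w_3 = 2.339390 - (-0.831465)·(2.339390 - 2.590000)/(-0.831465 - (3.918059)) = 2.383263; f(w_3) = -0.066326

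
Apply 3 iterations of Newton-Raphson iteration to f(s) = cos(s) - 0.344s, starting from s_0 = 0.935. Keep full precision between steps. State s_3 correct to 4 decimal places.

f'(s) = -sin(s) - 0.344
s_0 = 0.935000: f = 0.272178, f' = -1.148599 → s_1 = 0.935000 - (0.272178)/(-1.148599) = 1.171966
s_1 = 1.171966: f = -0.014815, f' = -1.265516 → s_2 = 1.171966 - (-0.014815)/(-1.265516) = 1.160259
s_2 = 1.160259: f = -0.000027, f' = -1.260906 → s_3 = 1.160259 - (-0.000027)/(-1.260906) = 1.160238

1.1602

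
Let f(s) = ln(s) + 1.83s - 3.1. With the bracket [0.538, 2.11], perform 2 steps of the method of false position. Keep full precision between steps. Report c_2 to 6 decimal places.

1.489405

f(0.538000) = -2.735357, f(2.110000) = 1.507988
step 1: c = 1.551347, f(c) = 0.178089 > 0 → new bracket [0.538000, 1.551347]
step 2: c = 1.489405, f(c) = 0.023987 > 0 → new bracket [0.538000, 1.489405]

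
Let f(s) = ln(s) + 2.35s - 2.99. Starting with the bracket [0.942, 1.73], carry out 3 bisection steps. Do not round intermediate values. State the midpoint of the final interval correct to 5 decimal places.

f(0.942000) = -0.836050, f(1.730000) = 1.623621 (opposite signs)
step 1: m = 1.336000, f(m) = 0.439280 > 0 → root in [0.942000, 1.336000]
step 2: m = 1.139000, f(m) = -0.183199 < 0 → root in [1.139000, 1.336000]
step 3: m = 1.237500, f(m) = 0.131218 > 0 → root in [1.139000, 1.237500]
Midpoint of [1.139000, 1.237500] = 1.188250

1.18825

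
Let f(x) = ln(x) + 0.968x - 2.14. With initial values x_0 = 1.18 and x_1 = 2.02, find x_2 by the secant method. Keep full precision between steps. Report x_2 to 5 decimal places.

1.69757

Secant update: x_(k+1) = x_k − f(x_k)·(x_k − x_(k-1))/(f(x_k) − f(x_(k-1))).
f(x_0) = -0.832246, f(x_1) = 0.518458
x_2 = 2.020000 - (0.518458)·(2.020000 - 1.180000)/(0.518458 - (-0.832246)) = 1.697572; f(x_2) = 0.032449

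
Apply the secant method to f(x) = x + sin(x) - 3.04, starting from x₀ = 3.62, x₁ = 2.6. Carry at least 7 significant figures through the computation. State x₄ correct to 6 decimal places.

f(x_0) = 0.119634, f(x_1) = 0.075501
x_2 = 2.600000 - (0.075501)·(2.600000 - 3.620000)/(0.075501 - (0.119634)) = 0.855004; f(x_2) = -1.430422
x_3 = 0.855004 - (-1.430422)·(0.855004 - 2.600000)/(-1.430422 - (0.075501)) = 2.512512; f(x_3) = 0.060914
x_4 = 2.512512 - (0.060914)·(2.512512 - 0.855004)/(0.060914 - (-1.430422)) = 2.444811; f(x_4) = 0.046564

2.444811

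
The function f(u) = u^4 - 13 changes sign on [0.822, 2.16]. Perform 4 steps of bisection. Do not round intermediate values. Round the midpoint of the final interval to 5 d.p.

f(0.822000) = -12.543451, f(2.160000) = 8.767823 (opposite signs)
step 1: m = 1.491000, f(m) = -8.057911 < 0 → root in [1.491000, 2.160000]
step 2: m = 1.825500, f(m) = -1.894775 < 0 → root in [1.825500, 2.160000]
step 3: m = 1.992750, f(m) = 2.769258 > 0 → root in [1.825500, 1.992750]
step 4: m = 1.909125, f(m) = 0.284263 > 0 → root in [1.825500, 1.909125]
Midpoint of [1.825500, 1.909125] = 1.867313

1.86731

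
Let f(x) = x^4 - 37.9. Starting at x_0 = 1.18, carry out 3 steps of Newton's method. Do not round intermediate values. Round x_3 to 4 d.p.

3.8406

f'(x) = 4x^3
x_0 = 1.180000: f = -35.961222, f' = 6.572128 → x_1 = 1.180000 - (-35.961222)/(6.572128) = 6.651778
x_1 = 6.651778: f = 1919.821273, f' = 1177.262028 → x_2 = 6.651778 - (1919.821273)/(1177.262028) = 5.021026
x_2 = 5.021026: f = 597.679744, f' = 506.334508 → x_3 = 5.021026 - (597.679744)/(506.334508) = 3.840622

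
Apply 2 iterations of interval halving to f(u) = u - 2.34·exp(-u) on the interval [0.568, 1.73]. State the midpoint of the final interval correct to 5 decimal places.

1.00375

f(0.568000) = -0.757979, f(1.730000) = 1.315154 (opposite signs)
step 1: m = 1.149000, f(m) = 0.407329 > 0 → root in [0.568000, 1.149000]
step 2: m = 0.858500, f(m) = -0.133186 < 0 → root in [0.858500, 1.149000]
Midpoint of [0.858500, 1.149000] = 1.003750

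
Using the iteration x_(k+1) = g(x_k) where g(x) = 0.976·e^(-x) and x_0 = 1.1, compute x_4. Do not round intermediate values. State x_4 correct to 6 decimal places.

0.602654

x_1 = g(1.100000) = 0.324882
x_2 = g(0.324882) = 0.705270
x_3 = g(0.705270) = 0.482120
x_4 = g(0.482120) = 0.602654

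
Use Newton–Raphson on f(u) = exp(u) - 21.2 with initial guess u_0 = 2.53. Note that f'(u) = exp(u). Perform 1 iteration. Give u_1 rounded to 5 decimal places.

Newton update: u ← u − f(u)/f'(u).
u_0 = 2.530000: f = -8.646494, f' = 12.553506 → u_1 = 2.530000 - (-8.646494)/(12.553506) = 3.218771

3.21877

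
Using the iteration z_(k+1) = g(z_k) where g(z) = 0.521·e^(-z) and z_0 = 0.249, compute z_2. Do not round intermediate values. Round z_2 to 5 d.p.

0.34709

z_1 = g(0.249000) = 0.406161
z_2 = g(0.406161) = 0.347092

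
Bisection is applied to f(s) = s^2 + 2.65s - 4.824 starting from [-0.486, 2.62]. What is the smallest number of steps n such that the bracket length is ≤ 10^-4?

Initial width b − a = 2.62 − -0.486 = 3.106000.
After n steps the width is (b−a)/2^n; need (b−a)/2^n ≤ 10^-4.
So n ≥ log₂(3.106000/10^-4) = log₂(31060.0000) ≈ 14.9228.
Hence n = 15.

15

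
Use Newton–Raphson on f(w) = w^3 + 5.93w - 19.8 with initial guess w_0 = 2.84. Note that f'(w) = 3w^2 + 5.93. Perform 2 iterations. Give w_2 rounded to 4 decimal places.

2.0070

w_0 = 2.840000: f = 19.947504, f' = 30.126800 → w_1 = 2.840000 - (19.947504)/(30.126800) = 2.177882
w_1 = 2.177882: f = 3.444900, f' = 20.159507 → w_2 = 2.177882 - (3.444900)/(20.159507) = 2.007000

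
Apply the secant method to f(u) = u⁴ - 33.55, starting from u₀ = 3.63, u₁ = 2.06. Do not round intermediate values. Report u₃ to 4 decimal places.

2.4568

f(u_0) = 140.080694, f(u_1) = -15.541859
u_2 = 2.060000 - (-15.541859)·(2.060000 - 3.630000)/(-15.541859 - (140.080694)) = 2.216794; f(u_2) = -9.400868
u_3 = 2.216794 - (-9.400868)·(2.216794 - 2.060000)/(-9.400868 - (-15.541859)) = 2.456821; f(u_3) = 2.882922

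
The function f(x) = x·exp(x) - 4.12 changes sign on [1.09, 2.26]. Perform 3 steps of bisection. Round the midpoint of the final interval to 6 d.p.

1.163125

f(1.090000) = -0.878041, f(2.260000) = 17.537782 (opposite signs)
step 1: m = 1.675000, f(m) = 4.822482 > 0 → root in [1.090000, 1.675000]
step 2: m = 1.382500, f(m) = 1.389057 > 0 → root in [1.090000, 1.382500]
step 3: m = 1.236250, f(m) = 0.136012 > 0 → root in [1.090000, 1.236250]
Midpoint of [1.090000, 1.236250] = 1.163125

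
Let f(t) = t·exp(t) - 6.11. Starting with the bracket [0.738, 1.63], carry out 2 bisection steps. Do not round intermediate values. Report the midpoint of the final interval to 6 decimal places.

f(0.738000) = -4.566290, f(1.630000) = 2.209316 (opposite signs)
step 1: m = 1.184000, f(m) = -2.241377 < 0 → root in [1.184000, 1.630000]
step 2: m = 1.407000, f(m) = -0.364254 < 0 → root in [1.407000, 1.630000]
Midpoint of [1.407000, 1.630000] = 1.518500

1.518500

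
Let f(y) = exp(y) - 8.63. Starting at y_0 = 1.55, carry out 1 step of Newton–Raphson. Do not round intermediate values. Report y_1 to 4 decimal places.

2.3817

f'(y) = exp(y)
y_0 = 1.550000: f = -3.918530, f' = 4.711470 → y_1 = 1.550000 - (-3.918530)/(4.711470) = 2.381700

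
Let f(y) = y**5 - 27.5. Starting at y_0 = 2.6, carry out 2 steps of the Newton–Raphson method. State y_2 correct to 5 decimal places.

1.99492

Newton update: y ← y − f(y)/f'(y).
f'(y) = 5y**4
y_0 = 2.600000: f = 91.313760, f' = 228.488000 → y_1 = 2.600000 - (91.313760)/(228.488000) = 2.200356
y_1 = 2.200356: f = 24.078081, f' = 117.203924 → y_2 = 2.200356 - (24.078081)/(117.203924) = 1.994919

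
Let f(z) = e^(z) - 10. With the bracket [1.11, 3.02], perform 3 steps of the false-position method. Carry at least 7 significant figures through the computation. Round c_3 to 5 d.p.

f(1.110000) = -6.965642, f(3.020000) = 10.491292
step 1: c = 1.872126, f(c) = -3.497898 < 0 → new bracket [1.872126, 3.020000]
step 2: c = 2.159143, f(c) = -1.336287 < 0 → new bracket [2.159143, 3.020000]
step 3: c = 2.256404, f(c) = -0.451314 < 0 → new bracket [2.256404, 3.020000]

2.25640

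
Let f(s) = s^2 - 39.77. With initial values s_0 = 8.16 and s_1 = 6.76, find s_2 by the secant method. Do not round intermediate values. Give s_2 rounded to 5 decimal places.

f(s_0) = 26.815600, f(s_1) = 5.927600
s_2 = 6.760000 - (5.927600)·(6.760000 - 8.160000)/(5.927600 - (26.815600)) = 6.362708; f(s_2) = 0.714050

6.36271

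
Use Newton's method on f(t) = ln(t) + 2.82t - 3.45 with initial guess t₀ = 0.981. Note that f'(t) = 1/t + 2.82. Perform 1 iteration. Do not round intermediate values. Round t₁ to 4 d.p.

1.1640

Newton update: t ← t − f(t)/f'(t).
t_0 = 0.981000: f = -0.702763, f' = 3.839368 → t_1 = 0.981000 - (-0.702763)/(3.839368) = 1.164041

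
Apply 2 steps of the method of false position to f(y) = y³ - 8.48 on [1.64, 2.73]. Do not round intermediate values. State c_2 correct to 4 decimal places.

2.0051

f(1.640000) = -4.069056, f(2.730000) = 11.866417
step 1: c = 1.918327, f(c) = -1.420599 < 0 → new bracket [1.918327, 2.730000]
step 2: c = 2.005108, f(c) = -0.418547 < 0 → new bracket [2.005108, 2.730000]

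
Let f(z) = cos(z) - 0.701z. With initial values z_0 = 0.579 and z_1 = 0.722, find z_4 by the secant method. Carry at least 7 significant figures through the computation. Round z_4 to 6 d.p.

0.893731

f(z_0) = 0.431131, f(z_1) = 0.244363
z_2 = 0.722000 - (0.244363)·(0.722000 - 0.579000)/(0.244363 - (0.431131)) = 0.909098; f(z_2) = -0.022821
z_3 = 0.909098 - (-0.022821)·(0.909098 - 0.722000)/(-0.022821 - (0.244363)) = 0.893118; f(z_3) = 0.000910
z_4 = 0.893118 - (0.000910)·(0.893118 - 0.909098)/(0.000910 - (-0.022821)) = 0.893731; f(z_4) = 0.000003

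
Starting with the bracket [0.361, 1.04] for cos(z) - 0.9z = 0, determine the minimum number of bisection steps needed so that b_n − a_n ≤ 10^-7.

23

Initial width b − a = 1.04 − 0.361 = 0.679000.
After n steps the width is (b−a)/2^n; need (b−a)/2^n ≤ 10^-7.
So n ≥ log₂(0.679000/10^-7) = log₂(6790000.0000) ≈ 22.6950.
Hence n = 23.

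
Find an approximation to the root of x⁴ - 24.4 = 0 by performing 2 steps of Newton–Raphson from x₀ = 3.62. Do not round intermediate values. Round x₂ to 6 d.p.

2.397987

Newton update: x ← x − f(x)/f'(x).
f'(x) = 4x³
x_0 = 3.620000: f = 147.325299, f' = 189.751712 → x_1 = 3.620000 - (147.325299)/(189.751712) = 2.843589
x_1 = 2.843589: f = 40.983378, f' = 91.973033 → x_2 = 2.843589 - (40.983378)/(91.973033) = 2.397987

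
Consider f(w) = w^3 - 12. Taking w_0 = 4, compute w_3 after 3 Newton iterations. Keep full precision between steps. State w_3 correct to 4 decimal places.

f'(w) = 3w^2
w_0 = 4.000000: f = 52.000000, f' = 48.000000 → w_1 = 4.000000 - (52.000000)/(48.000000) = 2.916667
w_1 = 2.916667: f = 12.811921, f' = 25.520833 → w_2 = 2.916667 - (12.811921)/(25.520833) = 2.414649
w_2 = 2.414649: f = 2.078675, f' = 17.491583 → w_3 = 2.414649 - (2.078675)/(17.491583) = 2.295810

2.2958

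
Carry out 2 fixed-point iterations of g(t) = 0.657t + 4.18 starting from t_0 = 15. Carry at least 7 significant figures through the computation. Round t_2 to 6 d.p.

13.400995

t_1 = g(15.000000) = 14.035000
t_2 = g(14.035000) = 13.400995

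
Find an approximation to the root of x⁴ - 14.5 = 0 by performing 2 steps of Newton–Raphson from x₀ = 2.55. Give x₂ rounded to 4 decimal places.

f'(x) = 4x³
x_0 = 2.550000: f = 27.782506, f' = 66.325500 → x_1 = 2.550000 - (27.782506)/(66.325500) = 2.131119
x_1 = 2.131119: f = 6.126742, f' = 38.715330 → x_2 = 2.131119 - (6.126742)/(38.715330) = 1.972868

1.9729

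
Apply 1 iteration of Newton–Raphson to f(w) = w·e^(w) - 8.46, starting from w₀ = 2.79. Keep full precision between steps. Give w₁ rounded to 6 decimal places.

2.190956

Newton update: w ← w − f(w)/f'(w).
f'(w) = (w + 1)·e^(w)
w_0 = 2.790000: f = 36.964045, f' = 61.705065 → w_1 = 2.790000 - (36.964045)/(61.705065) = 2.190956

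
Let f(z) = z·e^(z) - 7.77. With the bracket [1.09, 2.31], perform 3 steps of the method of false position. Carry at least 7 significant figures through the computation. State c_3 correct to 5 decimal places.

1.54838

False-position update: c = (a·f(b) − b·f(a))/(f(b) − f(a)); replace the endpoint whose sign matches f(c).
f(1.090000) = -4.528041, f(2.310000) = 15.501921
step 1: c = 1.365797, f(c) = -2.417650 < 0 → new bracket [1.365797, 2.310000]
step 2: c = 1.493186, f(c) = -1.123448 < 0 → new bracket [1.493186, 2.310000]
step 3: c = 1.548382, f(c) = -0.486642 < 0 → new bracket [1.548382, 2.310000]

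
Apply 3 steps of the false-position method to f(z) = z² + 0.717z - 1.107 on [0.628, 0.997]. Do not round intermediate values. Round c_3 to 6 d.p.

f(0.628000) = -0.262340, f(0.997000) = 0.601858
step 1: c = 0.740015, f(c) = -0.028786 < 0 → new bracket [0.740015, 0.997000]
step 2: c = 0.751746, f(c) = -0.002877 < 0 → new bracket [0.751746, 0.997000]
step 3: c = 0.752912, f(c) = -0.000285 < 0 → new bracket [0.752912, 0.997000]

0.752912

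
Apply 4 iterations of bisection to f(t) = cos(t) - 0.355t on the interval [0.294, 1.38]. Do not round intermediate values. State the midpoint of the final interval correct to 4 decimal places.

1.1424

f(0.294000) = 0.852722, f(1.380000) = -0.300259 (opposite signs)
step 1: m = 0.837000, f(m) = 0.372559 > 0 → root in [0.837000, 1.380000]
step 2: m = 1.108500, f(m) = 0.052487 > 0 → root in [1.108500, 1.380000]
step 3: m = 1.244250, f(m) = -0.120935 < 0 → root in [1.108500, 1.244250]
step 4: m = 1.176375, f(m) = -0.033339 < 0 → root in [1.108500, 1.176375]
Midpoint of [1.108500, 1.176375] = 1.142437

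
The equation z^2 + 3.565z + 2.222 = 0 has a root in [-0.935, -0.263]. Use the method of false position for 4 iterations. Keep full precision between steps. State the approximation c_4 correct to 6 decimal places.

-0.805411

f(-0.935000) = -0.237050, f(-0.263000) = 1.353574
step 1: c = -0.834852, f(c) = -0.057270 < 0 → new bracket [-0.834852, -0.263000]
step 2: c = -0.811639, f(c) = -0.012736 < 0 → new bracket [-0.811639, -0.263000]
step 3: c = -0.806525, f(c) = -0.002780 < 0 → new bracket [-0.806525, -0.263000]
step 4: c = -0.805411, f(c) = -0.000604 < 0 → new bracket [-0.805411, -0.263000]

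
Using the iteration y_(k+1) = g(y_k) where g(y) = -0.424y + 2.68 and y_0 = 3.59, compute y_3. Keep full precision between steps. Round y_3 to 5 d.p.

1.75183

y_1 = g(3.590000) = 1.157840
y_2 = g(1.157840) = 2.189076
y_3 = g(2.189076) = 1.751832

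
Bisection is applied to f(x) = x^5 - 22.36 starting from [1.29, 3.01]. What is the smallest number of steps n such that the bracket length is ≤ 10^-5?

Initial width b − a = 3.01 − 1.29 = 1.720000.
After n steps the width is (b−a)/2^n; need (b−a)/2^n ≤ 10^-5.
So n ≥ log₂(1.720000/10^-5) = log₂(172000.0000) ≈ 17.3920.
Hence n = 18.

18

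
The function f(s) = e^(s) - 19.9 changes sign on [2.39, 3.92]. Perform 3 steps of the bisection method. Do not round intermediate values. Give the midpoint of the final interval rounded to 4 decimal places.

3.0594

f(2.390000) = -8.986506, f(3.920000) = 30.500445 (opposite signs)
step 1: m = 3.155000, f(m) = 3.553037 > 0 → root in [2.390000, 3.155000]
step 2: m = 2.772500, f(m) = -3.901419 < 0 → root in [2.772500, 3.155000]
step 3: m = 2.963750, f(m) = -0.529525 < 0 → root in [2.963750, 3.155000]
Midpoint of [2.963750, 3.155000] = 3.059375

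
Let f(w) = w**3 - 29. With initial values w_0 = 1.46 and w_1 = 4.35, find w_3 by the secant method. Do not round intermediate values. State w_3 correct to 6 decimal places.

2.833920

f(w_0) = -25.887864, f(w_1) = 53.312875
w_2 = 4.350000 - (53.312875)·(4.350000 - 1.460000)/(53.312875 - (-25.887864)) = 2.404637; f(w_2) = -15.095722
w_3 = 2.404637 - (-15.095722)·(2.404637 - 4.350000)/(-15.095722 - (53.312875)) = 2.833920; f(w_3) = -6.240499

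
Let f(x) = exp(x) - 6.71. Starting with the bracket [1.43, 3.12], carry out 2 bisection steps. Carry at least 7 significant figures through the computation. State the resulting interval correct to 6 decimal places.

f(1.430000) = -2.531301, f(3.120000) = 15.936380 (opposite signs)
step 1: m = 2.275000, f(m) = 3.017919 > 0 → root in [1.430000, 2.275000]
step 2: m = 1.852500, f(m) = -0.334261 < 0 → root in [1.852500, 2.275000]

[1.852500, 2.275000]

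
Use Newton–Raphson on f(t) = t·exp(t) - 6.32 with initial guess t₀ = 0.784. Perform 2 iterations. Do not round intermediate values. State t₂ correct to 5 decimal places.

1.59956

f'(t) = (t + 1)·exp(t)
t_0 = 0.784000: f = -4.602871, f' = 3.907345 → t_1 = 0.784000 - (-4.602871)/(3.907345) = 1.962005
t_1 = 1.962005: f = 7.636867, f' = 21.070442 → t_2 = 1.962005 - (7.636867)/(21.070442) = 1.599560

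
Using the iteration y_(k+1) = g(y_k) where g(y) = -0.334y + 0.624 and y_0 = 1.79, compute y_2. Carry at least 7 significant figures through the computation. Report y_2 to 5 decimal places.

0.61527

y_1 = g(1.790000) = 0.026140
y_2 = g(0.026140) = 0.615269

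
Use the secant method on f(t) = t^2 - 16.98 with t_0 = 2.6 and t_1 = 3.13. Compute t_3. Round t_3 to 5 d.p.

4.08601

f(t_0) = -10.220000, f(t_1) = -7.183100
t_2 = 3.130000 - (-7.183100)·(3.130000 - 2.600000)/(-7.183100 - (-10.220000)) = 4.383595; f(t_2) = 2.235906
t_3 = 4.383595 - (2.235906)·(4.383595 - 3.130000)/(2.235906 - (-7.183100)) = 4.086014; f(t_3) = -0.284492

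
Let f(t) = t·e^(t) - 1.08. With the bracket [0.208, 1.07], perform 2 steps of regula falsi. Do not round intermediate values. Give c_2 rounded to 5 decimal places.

0.54825

False-position update: c = (a·f(b) − b·f(a))/(f(b) − f(a)); replace the endpoint whose sign matches f(c).
f(0.208000) = -0.823908, f(1.070000) = 2.039456
step 1: c = 0.456033, f(c) = -0.360470 < 0 → new bracket [0.456033, 1.070000]
step 2: c = 0.548251, f(c) = -0.131403 < 0 → new bracket [0.548251, 1.070000]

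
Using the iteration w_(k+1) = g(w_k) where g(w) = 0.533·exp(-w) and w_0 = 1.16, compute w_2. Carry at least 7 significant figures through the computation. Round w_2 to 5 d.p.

w_1 = g(1.160000) = 0.167088
w_2 = g(0.167088) = 0.450985

0.45098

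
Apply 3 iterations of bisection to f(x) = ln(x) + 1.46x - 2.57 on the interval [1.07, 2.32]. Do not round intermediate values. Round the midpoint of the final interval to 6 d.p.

f(1.070000) = -0.940141, f(2.320000) = 1.658767 (opposite signs)
step 1: m = 1.695000, f(m) = 0.432383 > 0 → root in [1.070000, 1.695000]
step 2: m = 1.382500, f(m) = -0.227657 < 0 → root in [1.382500, 1.695000]
step 3: m = 1.538750, f(m) = 0.107545 > 0 → root in [1.382500, 1.538750]
Midpoint of [1.382500, 1.538750] = 1.460625

1.460625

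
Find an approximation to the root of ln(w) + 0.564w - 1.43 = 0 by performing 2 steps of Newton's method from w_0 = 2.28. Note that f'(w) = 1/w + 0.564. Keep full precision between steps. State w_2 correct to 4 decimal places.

w_0 = 2.280000: f = 0.680095, f' = 1.002596 → w_1 = 2.280000 - (0.680095)/(1.002596) = 1.601666
w_1 = 1.601666: f = -0.055616, f' = 1.188350 → w_2 = 1.601666 - (-0.055616)/(1.188350) = 1.648467

1.6485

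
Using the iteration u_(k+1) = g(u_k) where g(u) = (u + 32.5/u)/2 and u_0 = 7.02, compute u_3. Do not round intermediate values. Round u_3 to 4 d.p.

u_1 = g(7.020000) = 5.824815
u_2 = g(5.824815) = 5.702196
u_3 = g(5.702196) = 5.700877

5.7009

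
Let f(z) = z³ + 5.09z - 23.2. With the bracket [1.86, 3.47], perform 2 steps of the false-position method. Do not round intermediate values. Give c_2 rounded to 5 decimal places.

False-position update: c = (a·f(b) − b·f(a))/(f(b) − f(a)); replace the endpoint whose sign matches f(c).
f(1.860000) = -7.297744, f(3.470000) = 36.244223
step 1: c = 2.129840, f(c) = -2.697693 < 0 → new bracket [2.129840, 3.470000]
step 2: c = 2.222679, f(c) = -0.905851 < 0 → new bracket [2.222679, 3.470000]

2.22268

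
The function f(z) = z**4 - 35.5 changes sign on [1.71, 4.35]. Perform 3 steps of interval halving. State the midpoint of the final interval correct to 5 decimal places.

f(1.710000) = -26.949639, f(4.350000) = 322.561006 (opposite signs)
step 1: m = 3.030000, f(m) = 48.788925 > 0 → root in [1.710000, 3.030000]
step 2: m = 2.370000, f(m) = -3.950434 < 0 → root in [2.370000, 3.030000]
step 3: m = 2.700000, f(m) = 17.644100 > 0 → root in [2.370000, 2.700000]
Midpoint of [2.370000, 2.700000] = 2.535000

2.53500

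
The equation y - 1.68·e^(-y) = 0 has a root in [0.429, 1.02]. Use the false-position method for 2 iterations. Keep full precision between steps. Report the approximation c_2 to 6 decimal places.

f(0.429000) = -0.664949, f(1.020000) = 0.414201
step 1: c = 0.793162, f(c) = 0.033109 > 0 → new bracket [0.429000, 0.793162]
step 2: c = 0.775889, f(c) = 0.002595 > 0 → new bracket [0.429000, 0.775889]

0.775889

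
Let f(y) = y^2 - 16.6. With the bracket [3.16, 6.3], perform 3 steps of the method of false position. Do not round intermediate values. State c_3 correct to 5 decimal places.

False-position update: c = (a·f(b) − b·f(a))/(f(b) − f(a)); replace the endpoint whose sign matches f(c).
f(3.160000) = -6.614400, f(6.300000) = 23.090000
step 1: c = 3.859197, f(c) = -1.706601 < 0 → new bracket [3.859197, 6.300000]
step 2: c = 4.027182, f(c) = -0.381801 < 0 → new bracket [4.027182, 6.300000]
step 3: c = 4.064153, f(c) = -0.082660 < 0 → new bracket [4.064153, 6.300000]

4.06415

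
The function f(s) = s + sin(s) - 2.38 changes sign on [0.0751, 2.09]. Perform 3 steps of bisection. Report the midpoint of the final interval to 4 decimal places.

1.4603

f(0.075100) = -2.229871, f(2.090000) = 0.578215 (opposite signs)
step 1: m = 1.082550, f(m) = -0.414293 < 0 → root in [1.082550, 2.090000]
step 2: m = 1.586275, f(m) = 0.206155 > 0 → root in [1.082550, 1.586275]
step 3: m = 1.334413, f(m) = -0.073396 < 0 → root in [1.334413, 1.586275]
Midpoint of [1.334413, 1.586275] = 1.460344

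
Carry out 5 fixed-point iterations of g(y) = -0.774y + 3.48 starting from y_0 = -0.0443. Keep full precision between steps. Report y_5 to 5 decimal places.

y_1 = g(-0.044300) = 3.514288
y_2 = g(3.514288) = 0.759941
y_3 = g(0.759941) = 2.891806
y_4 = g(2.891806) = 1.241742
y_5 = g(1.241742) = 2.518891

2.51889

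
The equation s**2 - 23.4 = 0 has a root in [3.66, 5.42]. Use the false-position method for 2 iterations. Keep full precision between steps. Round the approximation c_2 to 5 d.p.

4.83303

f(3.660000) = -10.004400, f(5.420000) = 5.976400
step 1: c = 4.761806, f(c) = -0.725202 < 0 → new bracket [4.761806, 5.420000]
step 2: c = 4.833031, f(c) = -0.041807 < 0 → new bracket [4.833031, 5.420000]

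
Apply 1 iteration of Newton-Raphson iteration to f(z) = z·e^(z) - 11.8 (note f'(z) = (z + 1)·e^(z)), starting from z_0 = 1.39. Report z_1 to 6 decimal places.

2.038154

Newton update: z ← z − f(z)/f'(z).
z_0 = 1.390000: f = -6.219358, f' = 9.595492 → z_1 = 1.390000 - (-6.219358)/(9.595492) = 2.038154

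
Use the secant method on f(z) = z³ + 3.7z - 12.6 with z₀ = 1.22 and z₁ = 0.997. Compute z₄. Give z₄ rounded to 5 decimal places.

Secant update: z_(k+1) = z_k − f(z_k)·(z_k − z_(k-1))/(f(z_k) − f(z_(k-1))).
f(z_0) = -6.270152, f(z_1) = -7.920073
z_2 = 0.997000 - (-7.920073)·(0.997000 - 1.220000)/(-7.920073 - (-6.270152)) = 2.067461; f(z_2) = 3.886752
z_3 = 2.067461 - (3.886752)·(2.067461 - 0.997000)/(3.886752 - (-7.920073)) = 1.715070; f(z_3) = -1.209419
z_4 = 1.715070 - (-1.209419)·(1.715070 - 2.067461)/(-1.209419 - (3.886752)) = 1.798699; f(z_4) = -0.125445

1.79870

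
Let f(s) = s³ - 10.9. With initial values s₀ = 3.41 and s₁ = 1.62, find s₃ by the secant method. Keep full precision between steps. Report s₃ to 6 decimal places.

Secant update: s_(k+1) = s_k − f(s_k)·(s_k − s_(k-1))/(f(s_k) − f(s_(k-1))).
f(s_0) = 28.751821, f(s_1) = -6.648472
s_2 = 1.620000 - (-6.648472)·(1.620000 - 3.410000)/(-6.648472 - (28.751821)) = 1.956177; f(s_2) = -3.414437
s_3 = 1.956177 - (-3.414437)·(1.956177 - 1.620000)/(-3.414437 - (-6.648472)) = 2.311107; f(s_3) = 1.444118

2.311107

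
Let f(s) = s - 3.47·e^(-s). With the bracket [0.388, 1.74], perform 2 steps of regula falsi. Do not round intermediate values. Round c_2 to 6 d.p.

1.150007

False-position update: c = (a·f(b) − b·f(a))/(f(b) − f(a)); replace the endpoint whose sign matches f(c).
f(0.388000) = -1.966091, f(1.740000) = 1.130944
step 1: c = 1.246290, f(c) = 0.248424 > 0 → new bracket [0.388000, 1.246290]
step 2: c = 1.150007, f(c) = 0.051286 > 0 → new bracket [0.388000, 1.150007]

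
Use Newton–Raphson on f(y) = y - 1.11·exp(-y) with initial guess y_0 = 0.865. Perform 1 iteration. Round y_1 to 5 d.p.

f'(y) = 1 + 1.11·exp(-y)
y_0 = 0.865000: f = 0.397633, f' = 1.467367 → y_1 = 0.865000 - (0.397633)/(1.467367) = 0.594016

0.59402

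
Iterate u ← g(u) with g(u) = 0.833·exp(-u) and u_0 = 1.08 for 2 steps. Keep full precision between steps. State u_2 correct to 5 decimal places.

0.62776

u_1 = g(1.080000) = 0.282883
u_2 = g(0.282883) = 0.627755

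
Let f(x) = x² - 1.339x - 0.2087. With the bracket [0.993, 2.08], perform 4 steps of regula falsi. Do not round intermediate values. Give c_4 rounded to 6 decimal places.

1.476313

f(0.993000) = -0.552278, f(2.080000) = 1.332580
step 1: c = 1.311499, f(c) = -0.244767 < 0 → new bracket [1.311499, 2.080000]
step 2: c = 1.430753, f(c) = -0.077425 < 0 → new bracket [1.430753, 2.080000]
step 3: c = 1.466403, f(c) = -0.021875 < 0 → new bracket [1.466403, 2.080000]
step 4: c = 1.476313, f(c) = -0.005982 < 0 → new bracket [1.476313, 2.080000]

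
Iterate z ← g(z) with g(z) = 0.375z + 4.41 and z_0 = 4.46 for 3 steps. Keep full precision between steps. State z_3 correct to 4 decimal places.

z_1 = g(4.460000) = 6.082500
z_2 = g(6.082500) = 6.690938
z_3 = g(6.690938) = 6.919102

6.9191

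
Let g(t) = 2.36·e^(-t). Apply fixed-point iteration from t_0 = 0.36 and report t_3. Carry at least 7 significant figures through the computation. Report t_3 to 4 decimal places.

t_1 = g(0.360000) = 1.646516
t_2 = g(1.646516) = 0.454820
t_3 = g(0.454820) = 1.497567

1.4976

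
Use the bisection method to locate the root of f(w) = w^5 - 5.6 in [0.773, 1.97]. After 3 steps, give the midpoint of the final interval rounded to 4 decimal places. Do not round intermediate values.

f(0.773000) = -5.324007, f(1.970000) = 24.070928 (opposite signs)
step 1: m = 1.371500, f(m) = -0.747349 < 0 → root in [1.371500, 1.970000]
step 2: m = 1.670750, f(m) = 7.418392 > 0 → root in [1.371500, 1.670750]
step 3: m = 1.521125, f(m) = 2.543752 > 0 → root in [1.371500, 1.521125]
Midpoint of [1.371500, 1.521125] = 1.446312

1.4463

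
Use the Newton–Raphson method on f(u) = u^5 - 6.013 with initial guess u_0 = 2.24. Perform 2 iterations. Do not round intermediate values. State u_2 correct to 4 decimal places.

Newton update: u ← u − f(u)/f'(u).
f'(u) = 5u^4
u_0 = 2.240000: f = 50.381934, f' = 125.881549 → u_1 = 2.240000 - (50.381934)/(125.881549) = 1.839767
u_1 = 1.839767: f = 15.064266, f' = 57.282429 → u_2 = 1.839767 - (15.064266)/(57.282429) = 1.576785

1.5768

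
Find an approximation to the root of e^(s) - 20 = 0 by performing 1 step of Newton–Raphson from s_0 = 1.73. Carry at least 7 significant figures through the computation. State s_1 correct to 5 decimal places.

4.27569

Newton update: s ← s − f(s)/f'(s).
f'(s) = e^(s)
s_0 = 1.730000: f = -14.359346, f' = 5.640654 → s_1 = 1.730000 - (-14.359346)/(5.640654) = 4.275688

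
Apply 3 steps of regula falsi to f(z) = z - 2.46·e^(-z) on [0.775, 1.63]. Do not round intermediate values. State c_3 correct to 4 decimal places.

False-position update: c = (a·f(b) − b·f(a))/(f(b) − f(a)); replace the endpoint whose sign matches f(c).
f(0.775000) = -0.358331, f(1.630000) = 1.148013
step 1: c = 0.978389, f(c) = 0.053634 > 0 → new bracket [0.775000, 0.978389]
step 2: c = 0.951909, f(c) = 0.002341 > 0 → new bracket [0.775000, 0.951909]
step 3: c = 0.950761, f(c) = 0.000102 > 0 → new bracket [0.775000, 0.950761]

0.9508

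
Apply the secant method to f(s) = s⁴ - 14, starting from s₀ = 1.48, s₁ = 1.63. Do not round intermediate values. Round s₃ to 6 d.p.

1.895502

f(s_0) = -9.202148, f(s_1) = -6.940882
s_2 = 1.630000 - (-6.940882)·(1.630000 - 1.480000)/(-6.940882 - (-9.202148)) = 2.090420; f(s_2) = 5.095648
s_3 = 2.090420 - (5.095648)·(2.090420 - 1.630000)/(5.095648 - (-6.940882)) = 1.895502; f(s_3) = -1.090870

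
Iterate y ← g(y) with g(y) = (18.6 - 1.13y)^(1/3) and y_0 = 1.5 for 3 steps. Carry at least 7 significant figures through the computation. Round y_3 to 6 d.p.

2.507736

y_1 = g(1.500000) = 2.566483
y_2 = g(2.566483) = 2.503987
y_3 = g(2.503987) = 2.507736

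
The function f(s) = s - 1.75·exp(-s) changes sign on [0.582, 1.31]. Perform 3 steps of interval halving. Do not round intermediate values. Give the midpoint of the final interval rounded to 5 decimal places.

f(0.582000) = -0.395864, f(1.310000) = 0.837815 (opposite signs)
step 1: m = 0.946000, f(m) = 0.266491 > 0 → root in [0.582000, 0.946000]
step 2: m = 0.764000, f(m) = -0.051149 < 0 → root in [0.764000, 0.946000]
step 3: m = 0.855000, f(m) = 0.110754 > 0 → root in [0.764000, 0.855000]
Midpoint of [0.764000, 0.855000] = 0.809500

0.80950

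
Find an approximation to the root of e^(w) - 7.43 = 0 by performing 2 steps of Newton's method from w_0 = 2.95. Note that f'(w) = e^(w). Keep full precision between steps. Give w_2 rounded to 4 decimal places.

2.0554

w_0 = 2.950000: f = 11.675954, f' = 19.105954 → w_1 = 2.950000 - (11.675954)/(19.105954) = 2.338884
w_1 = 2.338884: f = 2.939658, f' = 10.369658 → w_2 = 2.338884 - (2.939658)/(10.369658) = 2.055398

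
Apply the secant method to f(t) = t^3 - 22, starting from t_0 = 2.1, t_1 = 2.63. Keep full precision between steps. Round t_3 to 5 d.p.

Secant update: t_(k+1) = t_k − f(t_k)·(t_k − t_(k-1))/(f(t_k) − f(t_(k-1))).
f(t_0) = -12.739000, f(t_1) = -3.808553
t_2 = 2.630000 - (-3.808553)·(2.630000 - 2.100000)/(-3.808553 - (-12.739000)) = 2.856028; f(t_2) = 1.296329
t_3 = 2.856028 - (1.296329)·(2.856028 - 2.630000)/(1.296329 - (-3.808553)) = 2.798631; f(t_3) = -0.080187

2.79863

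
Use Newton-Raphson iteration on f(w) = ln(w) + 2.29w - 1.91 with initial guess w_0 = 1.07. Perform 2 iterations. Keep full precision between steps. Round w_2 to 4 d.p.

f'(w) = 1/w + 2.29
w_0 = 1.070000: f = 0.607959, f' = 3.224579 → w_1 = 1.070000 - (0.607959)/(3.224579) = 0.881461
w_1 = 0.881461: f = -0.017628, f' = 3.424480 → w_2 = 0.881461 - (-0.017628)/(3.424480) = 0.886609

0.8866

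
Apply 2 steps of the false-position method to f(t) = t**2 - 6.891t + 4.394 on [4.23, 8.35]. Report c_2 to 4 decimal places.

5.9459

f(4.230000) = -6.862030, f(8.350000) = 16.576650
step 1: c = 5.436193, f(c) = -3.514613 < 0 → new bracket [5.436193, 8.350000]
step 2: c = 5.945912, f(c) = -1.225410 < 0 → new bracket [5.945912, 8.350000]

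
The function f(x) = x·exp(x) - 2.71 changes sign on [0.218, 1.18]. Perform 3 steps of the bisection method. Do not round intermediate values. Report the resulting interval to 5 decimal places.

f(0.218000) = -2.438898, f(1.180000) = 1.130162 (opposite signs)
step 1: m = 0.699000, f(m) = -1.303794 < 0 → root in [0.699000, 1.180000]
step 2: m = 0.939500, f(m) = -0.306100 < 0 → root in [0.939500, 1.180000]
step 3: m = 1.059750, f(m) = 0.348067 > 0 → root in [0.939500, 1.059750]

[0.93950, 1.05975]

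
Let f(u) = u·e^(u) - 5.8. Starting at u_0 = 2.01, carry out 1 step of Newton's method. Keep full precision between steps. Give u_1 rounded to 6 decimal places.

1.600410

Newton update: u ← u − f(u)/f'(u).
f'(u) = (u + 1)·e^(u)
u_0 = 2.010000: f = 9.201268, f' = 22.464585 → u_1 = 2.010000 - (9.201268)/(22.464585) = 1.600410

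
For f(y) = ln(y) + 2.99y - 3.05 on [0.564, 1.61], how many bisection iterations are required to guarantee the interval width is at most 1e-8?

27

Initial width b − a = 1.61 − 0.564 = 1.046000.
After n steps the width is (b−a)/2^n; need (b−a)/2^n ≤ 1e-8.
So n ≥ log₂(1.046000/1e-8) = log₂(104600000.0000) ≈ 26.6403.
Hence n = 27.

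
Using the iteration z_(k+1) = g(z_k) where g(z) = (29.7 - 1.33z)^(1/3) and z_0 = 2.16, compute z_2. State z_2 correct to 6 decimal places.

z_1 = g(2.160000) = 2.993586
z_2 = g(2.993586) = 2.951767

2.951767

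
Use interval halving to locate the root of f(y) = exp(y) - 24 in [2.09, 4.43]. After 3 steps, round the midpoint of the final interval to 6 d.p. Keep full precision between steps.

3.113750

f(2.090000) = -15.915085, f(4.430000) = 59.931417 (opposite signs)
step 1: m = 3.260000, f(m) = 2.049537 > 0 → root in [2.090000, 3.260000]
step 2: m = 2.675000, f(m) = -9.487650 < 0 → root in [2.675000, 3.260000]
step 3: m = 2.967500, f(m) = -4.556749 < 0 → root in [2.967500, 3.260000]
Midpoint of [2.967500, 3.260000] = 3.113750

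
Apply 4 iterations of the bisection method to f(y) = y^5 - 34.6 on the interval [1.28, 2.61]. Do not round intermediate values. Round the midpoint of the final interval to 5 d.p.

2.06969

f(1.280000) = -31.164026, f(2.610000) = 86.516284 (opposite signs)
step 1: m = 1.945000, f(m) = -6.764564 < 0 → root in [1.945000, 2.610000]
step 2: m = 2.277500, f(m) = 26.676215 > 0 → root in [1.945000, 2.277500]
step 3: m = 2.111250, f(m) = 7.346750 > 0 → root in [1.945000, 2.111250]
step 4: m = 2.028125, f(m) = -0.285823 < 0 → root in [2.028125, 2.111250]
Midpoint of [2.028125, 2.111250] = 2.069688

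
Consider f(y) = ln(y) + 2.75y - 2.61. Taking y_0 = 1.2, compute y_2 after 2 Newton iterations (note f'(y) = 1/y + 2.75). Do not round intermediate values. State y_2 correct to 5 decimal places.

Newton update: y ← y − f(y)/f'(y).
y_0 = 1.200000: f = 0.872322, f' = 3.583333 → y_1 = 1.200000 - (0.872322)/(3.583333) = 0.956561
y_1 = 0.956561: f = -0.023866, f' = 3.795411 → y_2 = 0.956561 - (-0.023866)/(3.795411) = 0.962850

0.96285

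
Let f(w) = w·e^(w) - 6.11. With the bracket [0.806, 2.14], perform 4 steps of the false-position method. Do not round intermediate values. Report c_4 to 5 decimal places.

1.42270

f(0.806000) = -4.305419, f(2.140000) = 12.078797
step 1: c = 1.156546, f(c) = -2.433413 < 0 → new bracket [1.156546, 2.140000]
step 2: c = 1.321452, f(c) = -1.156057 < 0 → new bracket [1.321452, 2.140000]
step 3: c = 1.392952, f(c) = -0.500973 < 0 → new bracket [1.392952, 2.140000]
step 4: c = 1.422702, f(c) = -0.208183 < 0 → new bracket [1.422702, 2.140000]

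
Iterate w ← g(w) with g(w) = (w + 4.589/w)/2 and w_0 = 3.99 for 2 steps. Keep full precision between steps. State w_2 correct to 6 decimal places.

2.177811

w_1 = g(3.990000) = 2.570063
w_2 = g(2.570063) = 2.177811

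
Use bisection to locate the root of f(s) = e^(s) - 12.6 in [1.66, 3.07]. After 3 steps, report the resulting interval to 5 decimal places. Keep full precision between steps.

f(1.660000) = -7.340689, f(3.070000) = 8.941903 (opposite signs)
step 1: m = 2.365000, f(m) = -1.955961 < 0 → root in [2.365000, 3.070000]
step 2: m = 2.717500, f(m) = 2.542419 > 0 → root in [2.365000, 2.717500]
step 3: m = 2.541250, f(m) = 0.095530 > 0 → root in [2.365000, 2.541250]

[2.36500, 2.54125]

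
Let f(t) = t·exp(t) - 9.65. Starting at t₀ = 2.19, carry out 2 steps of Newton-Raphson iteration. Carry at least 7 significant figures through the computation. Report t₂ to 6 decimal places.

1.732057

f'(t) = (t + 1)·exp(t)
t_0 = 2.190000: f = 9.918117, f' = 28.503330 → t_1 = 2.190000 - (9.918117)/(28.503330) = 1.842037
t_1 = 1.842037: f = 1.972099, f' = 17.931473 → t_2 = 1.842037 - (1.972099)/(17.931473) = 1.732057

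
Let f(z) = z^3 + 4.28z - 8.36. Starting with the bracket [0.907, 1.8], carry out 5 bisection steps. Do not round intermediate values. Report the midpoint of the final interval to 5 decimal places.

f(0.907000) = -3.731897, f(1.800000) = 5.176000 (opposite signs)
step 1: m = 1.353500, f(m) = -0.087459 < 0 → root in [1.353500, 1.800000]
step 2: m = 1.576750, f(m) = 2.308512 > 0 → root in [1.353500, 1.576750]
step 3: m = 1.465125, f(m) = 1.055760 > 0 → root in [1.353500, 1.465125]
step 4: m = 1.409312, f(m) = 0.470980 > 0 → root in [1.353500, 1.409312]
step 5: m = 1.381406, f(m) = 0.188533 > 0 → root in [1.353500, 1.381406]
Midpoint of [1.353500, 1.381406] = 1.367453

1.36745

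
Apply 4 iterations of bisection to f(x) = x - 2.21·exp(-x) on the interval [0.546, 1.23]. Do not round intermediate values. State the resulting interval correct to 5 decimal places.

f(0.546000) = -0.734170, f(1.230000) = 0.584033 (opposite signs)
step 1: m = 0.888000, f(m) = -0.021366 < 0 → root in [0.888000, 1.230000]
step 2: m = 1.059000, f(m) = 0.292567 > 0 → root in [0.888000, 1.059000]
step 3: m = 0.973500, f(m) = 0.138654 > 0 → root in [0.888000, 0.973500]
step 4: m = 0.930750, f(m) = 0.059440 > 0 → root in [0.888000, 0.930750]

[0.88800, 0.93075]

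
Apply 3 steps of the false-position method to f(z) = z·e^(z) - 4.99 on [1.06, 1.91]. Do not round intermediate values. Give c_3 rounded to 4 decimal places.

1.3129

False-position update: c = (a·f(b) − b·f(a))/(f(b) − f(a)); replace the endpoint whose sign matches f(c).
f(1.060000) = -1.930447, f(1.910000) = 7.908400
step 1: c = 1.226776, f(c) = -0.806430 < 0 → new bracket [1.226776, 1.910000]
step 2: c = 1.289998, f(c) = -0.303721 < 0 → new bracket [1.289998, 1.910000]
step 3: c = 1.312929, f(c) = -0.109788 < 0 → new bracket [1.312929, 1.910000]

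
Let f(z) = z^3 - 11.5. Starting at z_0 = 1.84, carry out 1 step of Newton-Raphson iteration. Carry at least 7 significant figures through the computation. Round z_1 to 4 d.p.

f'(z) = 3z^2
z_0 = 1.840000: f = -5.270496, f' = 10.156800 → z_1 = 1.840000 - (-5.270496)/(10.156800) = 2.358913

2.3589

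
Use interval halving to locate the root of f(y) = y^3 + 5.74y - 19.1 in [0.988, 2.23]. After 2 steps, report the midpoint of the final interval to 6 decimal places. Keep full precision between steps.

f(0.988000) = -12.464450, f(2.230000) = 4.789767 (opposite signs)
step 1: m = 1.609000, f(m) = -5.698830 < 0 → root in [1.609000, 2.230000]
step 2: m = 1.919500, f(m) = -1.009710 < 0 → root in [1.919500, 2.230000]
Midpoint of [1.919500, 2.230000] = 2.074750

2.074750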